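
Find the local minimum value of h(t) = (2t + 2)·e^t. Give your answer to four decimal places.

h'(t) = 2·e^t + (2t + 2)·1·e^t = (2t + 4)·e^t. Since e^t > 0, the only critical point is t = -2.
h''(-2) has the same sign as 2 > 0, so this is a local minimum.
h(-2) = (-2)·e^(-2) ≈ -0.2707.

-0.2707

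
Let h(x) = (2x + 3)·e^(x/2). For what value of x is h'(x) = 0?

Differentiating with the product rule gives h'(x) = (x + 7/2)·e^(x/2). Since e^(x/2) > 0, the only critical point is x = -7/2.
h''(-7/2) has the same sign as 1 > 0, so this is a local minimum.
h(-7/2) = (-4)·e^(-7/4) ≈ -0.6951.

-7/2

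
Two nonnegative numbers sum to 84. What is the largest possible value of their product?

With x + y = 84, the product is P(x) = x(84 − x).
P'(x) = 84 − 2x = 0 gives x = 42; P'' = −2 < 0, so this is the maximum.
P = 42·42 = 1764.

1764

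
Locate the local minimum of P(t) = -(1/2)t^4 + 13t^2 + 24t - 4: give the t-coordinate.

Critical points: P'(t) = -2t^3 + 26t + 24 vanishes at t = -3, -1, 4.
Since P''(t) = -6t^2 + 26, we get P''(-3) = -28 < 0 ⇒ local maximum; P''(-1) = 20 > 0 ⇒ local minimum; P''(4) = -70 < 0 ⇒ local maximum.
The local minimum is P(-1) = -31/2.

-1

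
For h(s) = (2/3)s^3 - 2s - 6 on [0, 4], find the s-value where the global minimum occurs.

The derivative is 2s^2 - 2, whose only zero in [0, 4] is s = 1.
Compare values at every candidate in [0, 4]: h(0) = -6,  h(1) = -22/3,  h(4) = 86/3.
The minimum over the interval is -22/3, attained at s = 1.

1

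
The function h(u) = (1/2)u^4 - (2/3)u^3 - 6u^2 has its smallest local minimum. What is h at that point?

Critical points: h'(u) = 2u^3 - 2u^2 - 12u vanishes at u = -2, 0, 3.
h''(u) = 6u^2 - 4u - 12. h''(-2) = 20 > 0 ⇒ local minimum; h''(0) = -12 < 0 ⇒ local maximum; h''(3) = 30 > 0 ⇒ local minimum.
Thus h has its smallest local minimum at u = 3, with value -63/2.

-63/2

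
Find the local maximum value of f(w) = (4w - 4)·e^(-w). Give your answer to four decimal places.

0.5413

f'(w) = 4·e^(-w) + (4w - 4)·(-1)·e^(-w) = (-4w + 8)·e^(-w). Since e^(-w) > 0, the only critical point is w = 2.
f''(2) has the same sign as -4 < 0, so this is a local maximum.
f(2) = (4)·e^(-2) ≈ 0.5413.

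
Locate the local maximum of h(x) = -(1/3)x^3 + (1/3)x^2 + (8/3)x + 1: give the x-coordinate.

2

h'(x) = -x^2 + (2/3)x + 8/3 = 0 at x = -4/3, 2.
Since h''(x) = -2x + 2/3, we get h''(-4/3) = 10/3 > 0 ⇒ local minimum; h''(2) = -10/3 < 0 ⇒ local maximum.
The local maximum is h(2) = 5.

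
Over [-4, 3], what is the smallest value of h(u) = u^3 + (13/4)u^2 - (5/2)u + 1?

Differentiating, h'(u) = 3u^2 + (13/2)u - 5/2; which vanishes at u = -5/2 and u = 1/3.
Evaluating at the critical points and endpoints: h(-4) = -1, h(-5/2) = 191/16, h(1/3) = 61/108, h(3) = 199/4.
So the minimum is h(-4) = -1.

-1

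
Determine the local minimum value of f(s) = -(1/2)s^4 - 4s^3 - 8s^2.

f'(s) = -2s^3 - 12s^2 - 16s. Setting f'(s) = 0 gives s ∈ {-4, -2, 0}.
f''(s) = -6s^2 - 24s - 16. f''(-4) = -16 < 0 ⇒ local maximum; f''(-2) = 8 > 0 ⇒ local minimum; f''(0) = -16 < 0 ⇒ local maximum.
The local minimum is f(-2) = -8.

-8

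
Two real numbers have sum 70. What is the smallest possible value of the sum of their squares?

With a + b = 70, a^2 + b^2 = a^2 + (70 − a)^2.
The derivative 2a − 2(70 − a) = 4a − 140 vanishes at a = 35; second derivative 4 > 0, a minimum.
The minimum is 2·(35)^2 = 2450.

2450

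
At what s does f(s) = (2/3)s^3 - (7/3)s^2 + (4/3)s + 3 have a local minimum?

2

Critical points: f'(s) = 2s^2 - (14/3)s + 4/3 vanishes at s = 1/3, 2.
Since f''(s) = 4s - 14/3, we get f''(1/3) = -10/3 < 0 ⇒ local maximum; f''(2) = 10/3 > 0 ⇒ local minimum.
Thus f has its local minimum at s = 2, with value 5/3.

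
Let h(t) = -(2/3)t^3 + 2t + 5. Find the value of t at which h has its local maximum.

h'(t) = -2t^2 + 2. Setting h'(t) = 0 gives t ∈ {-1, 1}.
h''(t) = -4t. h''(-1) = 4 > 0 ⇒ local minimum; h''(1) = -4 < 0 ⇒ local maximum.
Thus h has its local maximum at t = 1, with value 19/3.

1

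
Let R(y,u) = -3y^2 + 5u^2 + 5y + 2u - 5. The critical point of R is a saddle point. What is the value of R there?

-187/60

∂R/∂y = -6y + 5 = 0 and ∂R/∂u = 10u + 2 = 0, so (y, u) = (5/6, -1/5).
The Hessian has R_{yy} = -6, R_{uu} = 10, R_{yu} = 0, giving D = -60 < 0, so the point is a saddle point.
R(5/6, -1/5) = -187/60.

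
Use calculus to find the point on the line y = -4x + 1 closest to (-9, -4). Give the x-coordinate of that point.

11/17

Minimize D(x)^2 = (x + 9)^2 + (-4x + 5)^2.
d/dx[D^2] = 2(x + 9) + 2·(-4)·(-4x + 5) = 0 ⇒ x = 11/17.
Then y = -27/17 and the distance is √(1681/17) ≈ 9.9440.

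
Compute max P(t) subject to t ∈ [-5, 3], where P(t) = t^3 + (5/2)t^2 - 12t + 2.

The derivative is 3t^2 + 5t - 12, which vanishes at t = -3 and t = 4/3.
Candidates: P(-5) = -1/2,  P(-3) = 67/2,  P(4/3) = -194/27,  P(3) = 31/2.
Hence the absolute maximum is 67/2 at t = -3.

67/2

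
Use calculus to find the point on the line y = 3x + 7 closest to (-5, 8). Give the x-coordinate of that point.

-1/5

Minimize D(x)^2 = (x + 5)^2 + (3x - 1)^2.
d/dx[D^2] = 2(x + 5) + 2·3·(3x - 1) = 0 ⇒ x = -1/5.
Then y = 32/5 and the distance is √(128/5) ≈ 5.0596.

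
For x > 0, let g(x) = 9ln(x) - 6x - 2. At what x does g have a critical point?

3/2

g'(x) = 9/x − 6 = 0 gives x = 3/2.
g''(x) = -9/x², which is negative for x > 0, so this is a local maximum.
g(3/2) = 9·ln(3/2) - 9 - 2 ≈ -7.3508.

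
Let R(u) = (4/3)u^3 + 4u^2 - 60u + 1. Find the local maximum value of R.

703/3

Critical points: R'(u) = 4u^2 + 8u - 60 vanishes at u = -5, 3.
Since R''(u) = 8u + 8, we get R''(-5) = -32 < 0 ⇒ local maximum; R''(3) = 32 > 0 ⇒ local minimum.
So the local maximum value is R(-5) = 703/3.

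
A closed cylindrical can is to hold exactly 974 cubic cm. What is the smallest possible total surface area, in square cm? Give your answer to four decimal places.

543.9436

With radius r and height h, πr²h = 974 so h = 974/(πr²), and S(r) = 2πr² + 2πrh = 2πr² + 2·974/r.
S'(r) = 4πr − 2·974/r² = 0 ⇒ r³ = 974/(2π), so r ≈ 5.3719 and h = 2r ≈ 10.7438.
S''(r) = 4π + 4·974/r³ > 0, so this is the minimum; S ≈ 543.9436.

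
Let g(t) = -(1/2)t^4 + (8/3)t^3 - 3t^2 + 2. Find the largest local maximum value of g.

13/2

g'(t) = -2t^3 + 8t^2 - 6t. Setting g'(t) = 0 gives t ∈ {0, 1, 3}.
Second-derivative test with g''(t) = -6t^2 + 16t - 6: g''(0) = -6 < 0 ⇒ local maximum; g''(1) = 4 > 0 ⇒ local minimum; g''(3) = -12 < 0 ⇒ local maximum.
The largest local maximum is g(3) = 13/2.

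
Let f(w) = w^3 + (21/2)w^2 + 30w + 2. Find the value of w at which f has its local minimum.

Critical points: f'(w) = 3w^2 + 21w + 30 vanishes at w = -5, -2.
Since f''(w) = 6w + 21, we get f''(-5) = -9 < 0 ⇒ local maximum; f''(-2) = 9 > 0 ⇒ local minimum.
So the local minimum value is f(-2) = -24.

-2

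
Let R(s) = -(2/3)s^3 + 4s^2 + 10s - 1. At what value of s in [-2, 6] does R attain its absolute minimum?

Differentiating, R'(s) = -2s^2 + 8s + 10; which vanishes at s = -1 and s = 5.
Evaluating at the critical points and endpoints: R(-2) = 1/3,  R(-1) = -19/3,  R(5) = 197/3,  R(6) = 59.
So the minimum is R(-1) = -19/3.

-1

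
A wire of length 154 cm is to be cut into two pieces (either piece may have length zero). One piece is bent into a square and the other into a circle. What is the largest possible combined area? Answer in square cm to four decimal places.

Let x be the length used for the square. Square side x/4; circle radius (154−x)/(2π).
A(x) = (x/4)² + π·((154−x)/(2π))² = x²/16 + (154−x)²/(4π) for 0 ≤ x ≤ 154. A'(x) = x/8 − (154−x)/(2π) = 0 gives x = 4·154/(π+4) ≈ 86.2553.
A'' > 0, so the interior critical point is a minimum; the maximum is at an endpoint. A(0) = 1887.2593 and A(154) = 1482.2500, so the largest area is 1887.2593.

1887.2593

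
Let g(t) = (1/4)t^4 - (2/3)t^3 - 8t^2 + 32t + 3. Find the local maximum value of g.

Critical points: g'(t) = t^3 - 2t^2 - 16t + 32 vanishes at t = -4, 2, 4.
g''(t) = 3t^2 - 4t - 16. g''(-4) = 48 > 0 ⇒ local minimum; g''(2) = -12 < 0 ⇒ local maximum; g''(4) = 16 > 0 ⇒ local minimum.
Thus g has its local maximum at t = 2, with value 101/3.

101/3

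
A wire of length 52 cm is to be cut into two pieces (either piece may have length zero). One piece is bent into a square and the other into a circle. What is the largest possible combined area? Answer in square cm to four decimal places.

Let x be the length used for the square. Square side x/4; circle radius (52−x)/(2π).
A(x) = (x/4)² + π·((52−x)/(2π))² = x²/16 + (52−x)²/(4π) for 0 ≤ x ≤ 52. A'(x) = x/8 − (52−x)/(2π) = 0 gives x = 4·52/(π+4) ≈ 29.1252.
A'' > 0, so the interior critical point is a minimum; the maximum is at an endpoint. A(0) = 215.1775 and A(52) = 169.0000, so the largest area is 215.1775.

215.1775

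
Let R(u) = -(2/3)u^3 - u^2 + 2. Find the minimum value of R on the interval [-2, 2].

R'(u) = -2u^2 - 2u, which vanishes at u = -1 and u = 0.
Candidates: R(-2) = 10/3, R(-1) = 5/3, R(0) = 2, R(2) = -22/3.
So the minimum is R(2) = -22/3.

-22/3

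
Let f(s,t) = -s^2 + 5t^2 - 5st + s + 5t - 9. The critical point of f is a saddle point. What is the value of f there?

∂f/∂s = -2s - 5t + 1 = 0 and ∂f/∂t = -5s + 10t + 5 = 0, so (s, t) = (7/9, -1/9).
The Hessian has f_{ss} = -2, f_{tt} = 10, f_{st} = -5, giving D = -45 < 0, so the point is a saddle point.
f(7/9, -1/9) = -80/9.

-80/9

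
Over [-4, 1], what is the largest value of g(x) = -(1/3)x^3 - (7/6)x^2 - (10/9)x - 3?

37/9

The derivative is -x^2 - (7/3)x - 10/9, which vanishes at x = -5/3 and x = -2/3.
Candidates: g(-4) = 37/9, g(-5/3) = -461/162, g(-2/3) = -217/81, g(1) = -101/18.
The maximum over the interval is 37/9, attained at x = -4.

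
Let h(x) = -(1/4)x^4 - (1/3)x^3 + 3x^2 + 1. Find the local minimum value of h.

h'(x) = -x^3 - x^2 + 6x = 0 at x = -3, 0, 2.
Since h''(x) = -3x^2 - 2x + 6, we get h''(-3) = -15 < 0 ⇒ local maximum; h''(0) = 6 > 0 ⇒ local minimum; h''(2) = -10 < 0 ⇒ local maximum.
The local minimum is h(0) = 1.

1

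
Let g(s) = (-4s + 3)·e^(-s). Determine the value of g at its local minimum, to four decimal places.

-0.6951

Differentiating with the product rule gives g'(s) = (4s - 7)·e^(-s). Since e^(-s) > 0, the only critical point is s = 7/4.
g''(7/4) has the same sign as 4 > 0, so this is a local minimum.
g(7/4) = (-4)·e^(-7/4) ≈ -0.6951.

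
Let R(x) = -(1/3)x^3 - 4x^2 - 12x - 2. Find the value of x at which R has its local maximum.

-2

Critical points: R'(x) = -x^2 - 8x - 12 vanishes at x = -6, -2.
R''(x) = -2x - 8. R''(-6) = 4 > 0 ⇒ local minimum; R''(-2) = -4 < 0 ⇒ local maximum.
The local maximum is R(-2) = 26/3.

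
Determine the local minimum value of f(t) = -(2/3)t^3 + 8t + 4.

-20/3

Critical points: f'(t) = -2t^2 + 8 vanishes at t = -2, 2.
f''(t) = -4t. f''(-2) = 8 > 0 ⇒ local minimum; f''(2) = -8 < 0 ⇒ local maximum.
The local minimum is f(-2) = -20/3.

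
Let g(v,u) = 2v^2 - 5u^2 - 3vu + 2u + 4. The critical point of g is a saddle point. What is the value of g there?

204/49

∂g/∂v = 4v - 3u = 0 and ∂g/∂u = -3v - 10u + 2 = 0, so (v, u) = (6/49, 8/49).
The Hessian has g_{vv} = 4, g_{uu} = -10, g_{vu} = -3, giving D = -49 < 0, so the point is a saddle point.
g(6/49, 8/49) = 204/49.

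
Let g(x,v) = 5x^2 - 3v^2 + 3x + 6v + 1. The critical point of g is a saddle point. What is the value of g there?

∂g/∂x = 10x + 3 = 0 and ∂g/∂v = -6v + 6 = 0, so (x, v) = (-3/10, 1).
The Hessian has g_{xx} = 10, g_{vv} = -6, g_{xv} = 0, giving D = -60 < 0, so the point is a saddle point.
g(-3/10, 1) = 71/20.

71/20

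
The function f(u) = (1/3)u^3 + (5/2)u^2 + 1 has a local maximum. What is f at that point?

131/6

Critical points: f'(u) = u^2 + 5u vanishes at u = -5, 0.
Second-derivative test with f''(u) = 2u + 5: f''(-5) = -5 < 0 ⇒ local maximum; f''(0) = 5 > 0 ⇒ local minimum.
The local maximum is f(-5) = 131/6.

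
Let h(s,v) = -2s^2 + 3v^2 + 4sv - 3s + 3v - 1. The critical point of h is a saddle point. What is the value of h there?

1/8

∂h/∂s = -4s + 4v - 3 = 0 and ∂h/∂v = 4s + 6v + 3 = 0, so (s, v) = (-3/4, 0).
The Hessian has h_{ss} = -4, h_{vv} = 6, h_{sv} = 4, giving D = -40 < 0, so the point is a saddle point.
h(-3/4, 0) = 1/8.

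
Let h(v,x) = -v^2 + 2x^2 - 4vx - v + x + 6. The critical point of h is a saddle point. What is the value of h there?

∂h/∂v = -2v - 4x - 1 = 0 and ∂h/∂x = -4v + 4x + 1 = 0, so (v, x) = (0, -1/4).
The Hessian has h_{vv} = -2, h_{xx} = 4, h_{vx} = -4, giving D = -24 < 0, so the point is a saddle point.
h(0, -1/4) = 47/8.

47/8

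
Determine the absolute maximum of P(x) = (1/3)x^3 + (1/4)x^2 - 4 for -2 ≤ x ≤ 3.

P'(x) = x^2 + (1/2)x, which vanishes at x = -1/2 and x = 0.
Evaluating at the critical points and endpoints: P(-2) = -17/3,  P(-1/2) = -191/48,  P(0) = -4,  P(3) = 29/4.
The maximum over the interval is 29/4, attained at x = 3.

29/4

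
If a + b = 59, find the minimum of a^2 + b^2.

3481/2

With a + b = 59, a^2 + b^2 = a^2 + (59 − a)^2.
The derivative 2a − 2(59 − a) = 4a − 118 vanishes at a = 59/2; second derivative 4 > 0, a minimum.
The minimum is 2·(59/2)^2 = 3481/2.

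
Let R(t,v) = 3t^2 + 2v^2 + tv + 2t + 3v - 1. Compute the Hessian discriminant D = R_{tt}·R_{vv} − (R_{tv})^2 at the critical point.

23

∂R/∂t = 6t + v + 2 = 0 and ∂R/∂v = t + 4v + 3 = 0, so (t, v) = (-5/23, -16/23).
The Hessian has R_{tt} = 6, R_{vv} = 4, R_{tv} = 1, giving D = 23 > 0 with R_{tt} > 0, so the point is a local minimum.
D = (6)·(4) − (1)^2 = 23.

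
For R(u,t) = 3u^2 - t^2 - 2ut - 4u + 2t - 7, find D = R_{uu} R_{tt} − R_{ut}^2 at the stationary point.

∂R/∂u = 6u - 2t - 4 = 0 and ∂R/∂t = -2u - 2t + 2 = 0, so (u, t) = (3/4, 1/4).
The Hessian has R_{uu} = 6, R_{tt} = -2, R_{ut} = -2, giving D = -16 < 0, so the point is a saddle point.
D = (6)·(-2) − (-2)^2 = -16.

-16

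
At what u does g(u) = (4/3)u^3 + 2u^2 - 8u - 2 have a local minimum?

Critical points: g'(u) = 4u^2 + 4u - 8 vanishes at u = -2, 1.
Second-derivative test with g''(u) = 8u + 4: g''(-2) = -12 < 0 ⇒ local maximum; g''(1) = 12 > 0 ⇒ local minimum.
So the local minimum value is g(1) = -20/3.

1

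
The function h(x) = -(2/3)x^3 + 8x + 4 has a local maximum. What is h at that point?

44/3

h'(x) = -2x^2 + 8. Setting h'(x) = 0 gives x ∈ {-2, 2}.
Second-derivative test with h''(x) = -4x: h''(-2) = 8 > 0 ⇒ local minimum; h''(2) = -8 < 0 ⇒ local maximum.
So the local maximum value is h(2) = 44/3.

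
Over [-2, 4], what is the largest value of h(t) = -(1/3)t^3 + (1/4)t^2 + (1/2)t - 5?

Differentiating, h'(t) = -t^2 + (1/2)t + 1/2; which vanishes at t = -1/2 and t = 1.
Compare values at every candidate in [-2, 4]: h(-2) = -7/3, h(-1/2) = -247/48, h(1) = -55/12, h(4) = -61/3.
The maximum over the interval is -7/3, attained at t = -2.

-7/3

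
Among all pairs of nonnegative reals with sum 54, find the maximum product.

729

With x + y = 54, the product is P(x) = x(54 − x).
P'(x) = 54 − 2x = 0 gives x = 27; P'' = −2 < 0, so this is the maximum.
P = 27·27 = 729.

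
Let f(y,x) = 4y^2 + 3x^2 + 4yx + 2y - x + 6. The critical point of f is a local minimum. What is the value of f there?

∂f/∂y = 8y + 4x + 2 = 0 and ∂f/∂x = 4y + 6x - 1 = 0, so (y, x) = (-1/2, 1/2).
The Hessian has f_{yy} = 8, f_{xx} = 6, f_{yx} = 4, giving D = 32 > 0 with f_{yy} > 0, so the point is a local minimum.
f(-1/2, 1/2) = 21/4.

21/4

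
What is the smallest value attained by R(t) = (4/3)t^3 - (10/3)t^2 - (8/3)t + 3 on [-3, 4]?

R'(t) = 4t^2 - (20/3)t - 8/3, which vanishes at t = -1/3 and t = 2.
Compare values at every candidate in [-3, 4]: R(-3) = -55, R(-1/3) = 281/81, R(2) = -5, R(4) = 73/3.
Hence the absolute minimum is -55 at t = -3.

-55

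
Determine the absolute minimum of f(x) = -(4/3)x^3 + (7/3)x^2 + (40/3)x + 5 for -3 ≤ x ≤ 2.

f'(x) = -4x^2 + (14/3)x + 40/3, whose only zero in [-3, 2] is x = -4/3.
Compare values at every candidate in [-3, 2]: f(-3) = 22,  f(-4/3) = -443/81,  f(2) = 91/3.
The minimum over the interval is -443/81, attained at x = -4/3.

-443/81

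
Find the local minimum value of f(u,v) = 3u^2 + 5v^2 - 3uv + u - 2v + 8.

397/51

∂f/∂u = 6u - 3v + 1 = 0 and ∂f/∂v = -3u + 10v - 2 = 0, so (u, v) = (-4/51, 3/17).
The Hessian has f_{uu} = 6, f_{vv} = 10, f_{uv} = -3, giving D = 51 > 0 with f_{uu} > 0, so the point is a local minimum.
f(-4/51, 3/17) = 397/51.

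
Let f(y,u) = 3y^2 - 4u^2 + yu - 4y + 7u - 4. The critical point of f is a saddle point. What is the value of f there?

∂f/∂y = 6y + u - 4 = 0 and ∂f/∂u = y - 8u + 7 = 0, so (y, u) = (25/49, 46/49).
The Hessian has f_{yy} = 6, f_{uu} = -8, f_{yu} = 1, giving D = -49 < 0, so the point is a saddle point.
f(25/49, 46/49) = -85/49.

-85/49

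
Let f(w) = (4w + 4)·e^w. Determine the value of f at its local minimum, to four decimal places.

Differentiating with the product rule gives f'(w) = (4w + 8)·e^w. Since e^w > 0, the only critical point is w = -2.
f''(-2) has the same sign as 4 > 0, so this is a local minimum.
f(-2) = (-4)·e^(-2) ≈ -0.5413.

-0.5413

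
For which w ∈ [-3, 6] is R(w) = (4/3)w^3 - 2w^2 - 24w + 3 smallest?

3

The derivative is 4w^2 - 4w - 24, which vanishes at w = -2 and w = 3.
Evaluating at the critical points and endpoints: R(-3) = 21, R(-2) = 97/3, R(3) = -51, R(6) = 75.
So the minimum is R(3) = -51.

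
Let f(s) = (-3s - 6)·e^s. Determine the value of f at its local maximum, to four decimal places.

0.1494

f'(s) = (-3)·e^s + (-3s - 6)·1·e^s = (-3s - 9)·e^s. Since e^s > 0, the only critical point is s = -3.
f''(-3) has the same sign as -3 < 0, so this is a local maximum.
f(-3) = (3)·e^(-3) ≈ 0.1494.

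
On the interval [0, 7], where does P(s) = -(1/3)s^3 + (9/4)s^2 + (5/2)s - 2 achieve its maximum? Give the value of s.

P'(s) = -s^2 + (9/2)s + 5/2, whose only zero in [0, 7] is s = 5.
Evaluating at the critical points and endpoints: P(0) = -2,  P(5) = 301/12,  P(7) = 137/12.
So the maximum is P(5) = 301/12.

5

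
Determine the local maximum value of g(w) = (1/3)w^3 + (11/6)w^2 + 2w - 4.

g'(w) = w^2 + (11/3)w + 2. Setting g'(w) = 0 gives w ∈ {-3, -2/3}.
Second-derivative test with g''(w) = 2w + 11/3: g''(-3) = -7/3 < 0 ⇒ local maximum; g''(-2/3) = 7/3 > 0 ⇒ local minimum.
The local maximum is g(-3) = -5/2.

-5/2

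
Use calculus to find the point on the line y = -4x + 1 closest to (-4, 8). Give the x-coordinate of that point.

-32/17

Minimize D(x)^2 = (x + 4)^2 + (-4x - 7)^2.
d/dx[D^2] = 2(x + 4) + 2·(-4)·(-4x - 7) = 0 ⇒ x = -32/17.
Then y = 145/17 and the distance is √(81/17) ≈ 2.1828.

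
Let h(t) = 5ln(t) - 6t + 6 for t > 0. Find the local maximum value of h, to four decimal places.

0.0884

h'(t) = 5/t − 6 = 0 gives t = 5/6.
h''(t) = -5/t², which is negative for t > 0, so this is a local maximum.
h(5/6) = 5·ln(5/6) - 5 + 6 ≈ 0.0884.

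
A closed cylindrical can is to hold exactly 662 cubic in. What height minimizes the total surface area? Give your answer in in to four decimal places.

With radius r and height h, πr²h = 662 so h = 662/(πr²), and S(r) = 2πr² + 2πrh = 2πr² + 2·662/r.
S'(r) = 4πr − 2·662/r² = 0 ⇒ r³ = 662/(2π), so r ≈ 4.7231 and h = 2r ≈ 9.4462.
S''(r) = 4π + 4·662/r³ > 0, so this is the minimum; S ≈ 420.4876.

9.4462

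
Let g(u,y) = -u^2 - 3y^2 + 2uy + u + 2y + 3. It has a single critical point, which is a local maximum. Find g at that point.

35/8

∂g/∂u = -2u + 2y + 1 = 0 and ∂g/∂y = 2u - 6y + 2 = 0, so (u, y) = (5/4, 3/4).
The Hessian has g_{uu} = -2, g_{yy} = -6, g_{uy} = 2, giving D = 8 > 0 with g_{uu} < 0, so the point is a local maximum.
g(5/4, 3/4) = 35/8.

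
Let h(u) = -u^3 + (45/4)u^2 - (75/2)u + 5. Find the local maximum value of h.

-105/4

Critical points: h'(u) = -3u^2 + (45/2)u - 75/2 vanishes at u = 5/2, 5.
Since h''(u) = -6u + 45/2, we get h''(5/2) = 15/2 > 0 ⇒ local minimum; h''(5) = -15/2 < 0 ⇒ local maximum.
So the local maximum value is h(5) = -105/4.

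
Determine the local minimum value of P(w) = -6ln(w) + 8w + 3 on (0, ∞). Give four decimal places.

P'(w) = -6/w + 8 = 0 gives w = 3/4.
P''(w) = 6/w², which is positive for w > 0, so this is a local minimum.
P(3/4) = -6·ln(3/4) + 6 + 3 ≈ 10.7261.

10.7261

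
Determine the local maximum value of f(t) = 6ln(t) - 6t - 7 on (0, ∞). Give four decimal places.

f'(t) = 6/t − 6 = 0 gives t = 1.
f''(t) = -6/t², which is negative for t > 0, so this is a local maximum.
f(1) = 6·ln(1) - 6 - 7 ≈ -13.0000.

-13.0000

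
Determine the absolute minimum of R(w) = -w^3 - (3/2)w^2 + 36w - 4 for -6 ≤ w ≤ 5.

-108

Differentiating, R'(w) = -3w^2 - 3w + 36; which vanishes at w = -4 and w = 3.
Evaluating at the critical points and endpoints: R(-6) = -58, R(-4) = -108, R(3) = 127/2, R(5) = 27/2.
The minimum over the interval is -108, attained at w = -4.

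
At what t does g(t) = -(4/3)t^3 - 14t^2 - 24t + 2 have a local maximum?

g'(t) = -4t^2 - 28t - 24. Setting g'(t) = 0 gives t ∈ {-6, -1}.
g''(t) = -8t - 28. g''(-6) = 20 > 0 ⇒ local minimum; g''(-1) = -20 < 0 ⇒ local maximum.
Thus g has its local maximum at t = -1, with value 40/3.

-1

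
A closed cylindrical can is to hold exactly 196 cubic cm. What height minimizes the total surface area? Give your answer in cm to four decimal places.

With radius r and height h, πr²h = 196 so h = 196/(πr²), and S(r) = 2πr² + 2πrh = 2πr² + 2·196/r.
S'(r) = 4πr − 2·196/r² = 0 ⇒ r³ = 196/(2π), so r ≈ 3.1479 and h = 2r ≈ 6.2959.
S''(r) = 4π + 4·196/r³ > 0, so this is the minimum; S ≈ 186.7893.

6.2959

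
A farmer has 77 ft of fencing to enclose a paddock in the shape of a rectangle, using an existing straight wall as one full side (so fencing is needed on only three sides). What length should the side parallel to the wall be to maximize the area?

Let the sides perpendicular to the wall have length x and the parallel side y, so 2x + y = 77 and the area is A = xy = x(77 − 2x).
A'(x) = 77 − 4x = 0 gives x = 77/4, and A''(x) = −4 < 0 confirms a maximum.
Then y = 77 − 2·77/4 = 77/2 and A = 5929/8.

77/2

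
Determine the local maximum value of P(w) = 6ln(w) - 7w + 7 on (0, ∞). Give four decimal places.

0.0751

P'(w) = 6/w − 7 = 0 gives w = 6/7.
P''(w) = -6/w², which is negative for w > 0, so this is a local maximum.
P(6/7) = 6·ln(6/7) - 6 + 7 ≈ 0.0751.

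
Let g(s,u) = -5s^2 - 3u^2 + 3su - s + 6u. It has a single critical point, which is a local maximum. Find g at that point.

∂g/∂s = -10s + 3u - 1 = 0 and ∂g/∂u = 3s - 6u + 6 = 0, so (s, u) = (4/17, 19/17).
The Hessian has g_{ss} = -10, g_{uu} = -6, g_{su} = 3, giving D = 51 > 0 with g_{ss} < 0, so the point is a local maximum.
g(4/17, 19/17) = 55/17.

55/17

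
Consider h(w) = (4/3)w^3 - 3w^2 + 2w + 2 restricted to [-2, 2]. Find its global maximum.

14/3

h'(w) = 4w^2 - 6w + 2, which vanishes at w = 1/2 and w = 1.
Evaluating at the critical points and endpoints: h(-2) = -74/3, h(1/2) = 29/12, h(1) = 7/3, h(2) = 14/3.
Hence the absolute maximum is 14/3 at w = 2.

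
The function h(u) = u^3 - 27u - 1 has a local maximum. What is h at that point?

h'(u) = 3u^2 - 27. Setting h'(u) = 0 gives u ∈ {-3, 3}.
Since h''(u) = 6u, we get h''(-3) = -18 < 0 ⇒ local maximum; h''(3) = 18 > 0 ⇒ local minimum.
So the local maximum value is h(-3) = 53.

53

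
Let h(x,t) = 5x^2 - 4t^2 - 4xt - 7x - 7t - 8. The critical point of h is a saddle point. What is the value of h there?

∂h/∂x = 10x - 4t - 7 = 0 and ∂h/∂t = -4x - 8t - 7 = 0, so (x, t) = (7/24, -49/48).
The Hessian has h_{xx} = 10, h_{tt} = -8, h_{xt} = -4, giving D = -96 < 0, so the point is a saddle point.
h(7/24, -49/48) = -523/96.

-523/96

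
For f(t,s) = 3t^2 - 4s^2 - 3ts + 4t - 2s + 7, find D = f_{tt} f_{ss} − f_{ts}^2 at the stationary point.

∂f/∂t = 6t - 3s + 4 = 0 and ∂f/∂s = -3t - 8s - 2 = 0, so (t, s) = (-2/3, 0).
The Hessian has f_{tt} = 6, f_{ss} = -8, f_{ts} = -3, giving D = -57 < 0, so the point is a saddle point.
D = (6)·(-8) − (-3)^2 = -57.

-57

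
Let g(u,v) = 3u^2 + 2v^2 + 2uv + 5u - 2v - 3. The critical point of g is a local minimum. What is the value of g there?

-71/10

∂g/∂u = 6u + 2v + 5 = 0 and ∂g/∂v = 2u + 4v - 2 = 0, so (u, v) = (-6/5, 11/10).
The Hessian has g_{uu} = 6, g_{vv} = 4, g_{uv} = 2, giving D = 20 > 0 with g_{uu} > 0, so the point is a local minimum.
g(-6/5, 11/10) = -71/10.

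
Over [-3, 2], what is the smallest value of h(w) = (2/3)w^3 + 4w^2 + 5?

5

Differentiating, h'(w) = 2w^2 + 8w; whose only zero in [-3, 2] is w = 0.
Compare values at every candidate in [-3, 2]: h(-3) = 23,  h(0) = 5,  h(2) = 79/3.
Hence the absolute minimum is 5 at w = 0.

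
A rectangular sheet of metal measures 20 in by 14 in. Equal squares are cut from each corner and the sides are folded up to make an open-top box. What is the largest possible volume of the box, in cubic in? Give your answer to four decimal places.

With cut size x, the volume is V(x) = x(20 − 2x)(14 − 2x) for 0 < x < 7.
V'(x) = 12x^2 − 136x + 280. Setting V'(x) = 0 gives x ≈ 2.7039 (the root in (0, 7)).
V''(x) = 24x − 136 is negative there, so this is the maximum; V ≈ 339.0126.

339.0126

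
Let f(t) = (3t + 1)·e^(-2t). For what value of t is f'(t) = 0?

Differentiating with the product rule gives f'(t) = (-6t + 1)·e^(-2t). Since e^(-2t) > 0, the only critical point is t = 1/6.
f''(1/6) has the same sign as -6 < 0, so this is a local maximum.
f(1/6) = (3/2)·e^(-1/3) ≈ 1.0748.

1/6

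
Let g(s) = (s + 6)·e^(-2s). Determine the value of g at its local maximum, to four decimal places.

29937.0709

By the product rule, g'(s) = (-2s - 11)·e^(-2s). Since e^(-2s) > 0, the only critical point is s = -11/2.
g''(-11/2) has the same sign as -2 < 0, so this is a local maximum.
g(-11/2) = (1/2)·e^(11) ≈ 29937.0709.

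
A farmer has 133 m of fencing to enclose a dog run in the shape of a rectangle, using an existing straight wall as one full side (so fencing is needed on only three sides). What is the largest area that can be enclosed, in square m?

17689/8

Let the sides perpendicular to the wall have length x and the parallel side y, so 2x + y = 133 and the area is A = xy = x(133 − 2x).
A'(x) = 133 − 4x = 0 gives x = 133/4, and A''(x) = −4 < 0 confirms a maximum.
Then y = 133 − 2·133/4 = 133/2 and A = 17689/8.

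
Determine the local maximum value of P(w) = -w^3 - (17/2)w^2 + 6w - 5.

-215/54

P'(w) = -3w^2 - 17w + 6. Setting P'(w) = 0 gives w ∈ {-6, 1/3}.
Since P''(w) = -6w - 17, we get P''(-6) = 19 > 0 ⇒ local minimum; P''(1/3) = -19 < 0 ⇒ local maximum.
So the local maximum value is P(1/3) = -215/54.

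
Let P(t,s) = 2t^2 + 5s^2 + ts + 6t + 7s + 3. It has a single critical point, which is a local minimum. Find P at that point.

∂P/∂t = 4t + s + 6 = 0 and ∂P/∂s = t + 10s + 7 = 0, so (t, s) = (-53/39, -22/39).
The Hessian has P_{tt} = 4, P_{ss} = 10, P_{ts} = 1, giving D = 39 > 0 with P_{tt} > 0, so the point is a local minimum.
P(-53/39, -22/39) = -119/39.

-119/39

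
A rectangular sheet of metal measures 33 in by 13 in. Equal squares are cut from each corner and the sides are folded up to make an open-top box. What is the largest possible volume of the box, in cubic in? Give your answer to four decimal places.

With cut size x, the volume is V(x) = x(33 − 2x)(13 − 2x) for 0 < x < 6.5.
V'(x) = 12x^2 − 184x + 429. Setting V'(x) = 0 gives x ≈ 2.8679 (the root in (0, 6.5)).
V''(x) = 24x − 184 is negative there, so this is the maximum; V ≈ 567.9951.

567.9951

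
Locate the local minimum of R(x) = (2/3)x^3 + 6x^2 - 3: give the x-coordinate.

0

R'(x) = 2x^2 + 12x = 0 at x = -6, 0.
Since R''(x) = 4x + 12, we get R''(-6) = -12 < 0 ⇒ local maximum; R''(0) = 12 > 0 ⇒ local minimum.
So the local minimum value is R(0) = -3.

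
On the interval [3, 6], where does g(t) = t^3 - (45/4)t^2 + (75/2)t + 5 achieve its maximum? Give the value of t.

3

g'(t) = 3t^2 - (45/2)t + 75/2, whose only zero in [3, 6] is t = 5.
Evaluating at the critical points and endpoints: g(3) = 173/4,  g(5) = 145/4,  g(6) = 41.
So the maximum is g(3) = 173/4.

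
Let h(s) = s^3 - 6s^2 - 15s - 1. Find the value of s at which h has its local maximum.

h'(s) = 3s^2 - 12s - 15 = 0 at s = -1, 5.
Since h''(s) = 6s - 12, we get h''(-1) = -18 < 0 ⇒ local maximum; h''(5) = 18 > 0 ⇒ local minimum.
Thus h has its local maximum at s = -1, with value 7.

-1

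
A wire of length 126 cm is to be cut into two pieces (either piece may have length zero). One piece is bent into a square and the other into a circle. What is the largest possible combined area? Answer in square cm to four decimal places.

1263.3719

Let x be the length used for the square. Square side x/4; circle radius (126−x)/(2π).
A(x) = (x/4)² + π·((126−x)/(2π))² = x²/16 + (126−x)²/(4π) for 0 ≤ x ≤ 126. A'(x) = x/8 − (126−x)/(2π) = 0 gives x = 4·126/(π+4) ≈ 70.5725.
A'' > 0, so the interior critical point is a minimum; the maximum is at an endpoint. A(0) = 1263.3719 and A(126) = 992.2500, so the largest area is 1263.3719.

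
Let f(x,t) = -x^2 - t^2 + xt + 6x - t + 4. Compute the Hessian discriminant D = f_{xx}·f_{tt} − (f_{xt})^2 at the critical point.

∂f/∂x = -2x + t + 6 = 0 and ∂f/∂t = x - 2t - 1 = 0, so (x, t) = (11/3, 4/3).
The Hessian has f_{xx} = -2, f_{tt} = -2, f_{xt} = 1, giving D = 3 > 0 with f_{xx} < 0, so the point is a local maximum.
D = (-2)·(-2) − (1)^2 = 3.

3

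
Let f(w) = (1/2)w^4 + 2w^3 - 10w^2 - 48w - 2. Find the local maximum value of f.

f'(w) = 2w^3 + 6w^2 - 20w - 48. Setting f'(w) = 0 gives w ∈ {-4, -2, 3}.
f''(w) = 6w^2 + 12w - 20. f''(-4) = 28 > 0 ⇒ local minimum; f''(-2) = -20 < 0 ⇒ local maximum; f''(3) = 70 > 0 ⇒ local minimum.
The local maximum is f(-2) = 46.

46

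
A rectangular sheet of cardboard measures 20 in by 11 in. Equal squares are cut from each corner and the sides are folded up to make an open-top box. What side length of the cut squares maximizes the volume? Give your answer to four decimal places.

With cut size x, the volume is V(x) = x(20 − 2x)(11 − 2x) for 0 < x < 5.5.
V'(x) = 12x^2 − 124x + 220. Setting V'(x) = 0 gives x ≈ 2.2751 (the root in (0, 5.5)).
V''(x) = 24x − 124 is negative there, so this is the maximum; V ≈ 226.7094.

2.2751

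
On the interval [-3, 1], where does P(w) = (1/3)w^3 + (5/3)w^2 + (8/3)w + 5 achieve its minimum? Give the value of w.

Differentiating, P'(w) = w^2 + (10/3)w + 8/3; which vanishes at w = -2 and w = -4/3.
Compare values at every candidate in [-3, 1]: P(-3) = 3, P(-2) = 11/3, P(-4/3) = 293/81, P(1) = 29/3.
So the minimum is P(-3) = 3.

-3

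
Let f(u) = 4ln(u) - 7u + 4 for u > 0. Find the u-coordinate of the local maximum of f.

f'(u) = 4/u − 7 = 0 gives u = 4/7.
f''(u) = -4/u², which is negative for u > 0, so this is a local maximum.
f(4/7) = 4·ln(4/7) - 4 + 4 ≈ -2.2385.

4/7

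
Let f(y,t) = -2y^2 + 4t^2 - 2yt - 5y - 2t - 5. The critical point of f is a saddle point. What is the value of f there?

∂f/∂y = -4y - 2t - 5 = 0 and ∂f/∂t = -2y + 8t - 2 = 0, so (y, t) = (-11/9, -1/18).
The Hessian has f_{yy} = -4, f_{tt} = 8, f_{yt} = -2, giving D = -36 < 0, so the point is a saddle point.
f(-11/9, -1/18) = -17/9.

-17/9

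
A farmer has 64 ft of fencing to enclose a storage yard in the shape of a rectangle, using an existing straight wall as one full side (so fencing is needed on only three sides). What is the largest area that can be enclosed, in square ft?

Let the sides perpendicular to the wall have length x and the parallel side y, so 2x + y = 64 and the area is A = xy = x(64 − 2x).
A'(x) = 64 − 4x = 0 gives x = 16, and A''(x) = −4 < 0 confirms a maximum.
Then y = 64 − 2·16 = 32 and A = 512.

512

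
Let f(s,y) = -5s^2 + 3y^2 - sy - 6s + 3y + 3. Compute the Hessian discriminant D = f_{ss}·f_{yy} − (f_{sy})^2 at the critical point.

∂f/∂s = -10s - y - 6 = 0 and ∂f/∂y = -s + 6y + 3 = 0, so (s, y) = (-33/61, -36/61).
The Hessian has f_{ss} = -10, f_{yy} = 6, f_{sy} = -1, giving D = -61 < 0, so the point is a saddle point.
D = (-10)·(6) − (-1)^2 = -61.

-61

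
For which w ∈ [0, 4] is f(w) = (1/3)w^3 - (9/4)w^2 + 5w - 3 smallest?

0

f'(w) = w^2 - (9/2)w + 5, which vanishes at w = 2 and w = 5/2.
Compare values at every candidate in [0, 4]: f(0) = -3,  f(2) = 2/3,  f(5/2) = 31/48,  f(4) = 7/3.
Hence the absolute minimum is -3 at w = 0.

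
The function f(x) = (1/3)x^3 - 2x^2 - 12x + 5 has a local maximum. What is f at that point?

f'(x) = x^2 - 4x - 12. Setting f'(x) = 0 gives x ∈ {-2, 6}.
Since f''(x) = 2x - 4, we get f''(-2) = -8 < 0 ⇒ local maximum; f''(6) = 8 > 0 ⇒ local minimum.
So the local maximum value is f(-2) = 55/3.

55/3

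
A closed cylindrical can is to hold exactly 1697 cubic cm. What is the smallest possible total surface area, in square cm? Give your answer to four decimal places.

787.5941

With radius r and height h, πr²h = 1697 so h = 1697/(πr²), and S(r) = 2πr² + 2πrh = 2πr² + 2·1697/r.
S'(r) = 4πr − 2·1697/r² = 0 ⇒ r³ = 1697/(2π), so r ≈ 6.4640 and h = 2r ≈ 12.9280.
S''(r) = 4π + 4·1697/r³ > 0, so this is the minimum; S ≈ 787.5941.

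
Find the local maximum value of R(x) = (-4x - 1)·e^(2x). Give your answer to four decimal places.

R'(x) = (-4)·e^(2x) + (-4x - 1)·2·e^(2x) = (-8x - 6)·e^(2x). Since e^(2x) > 0, the only critical point is x = -3/4.
R''(-3/4) has the same sign as -8 < 0, so this is a local maximum.
R(-3/4) = (2)·e^(-3/2) ≈ 0.4463.

0.4463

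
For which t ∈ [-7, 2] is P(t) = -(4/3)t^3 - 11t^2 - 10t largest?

P'(t) = -4t^2 - 22t - 10, which vanishes at t = -5 and t = -1/2.
Compare values at every candidate in [-7, 2]: P(-7) = -35/3; P(-5) = -175/3; P(-1/2) = 29/12; P(2) = -224/3.
So the maximum is P(-1/2) = 29/12.

-1/2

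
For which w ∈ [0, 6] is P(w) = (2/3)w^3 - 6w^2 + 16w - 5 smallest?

0

P'(w) = 2w^2 - 12w + 16, which vanishes at w = 2 and w = 4.
Candidates: P(0) = -5, P(2) = 25/3, P(4) = 17/3, P(6) = 19.
So the minimum is P(0) = -5.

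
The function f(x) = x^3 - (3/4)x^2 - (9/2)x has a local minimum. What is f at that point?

-81/16

f'(x) = 3x^2 - (3/2)x - 9/2. Setting f'(x) = 0 gives x ∈ {-1, 3/2}.
Since f''(x) = 6x - 3/2, we get f''(-1) = -15/2 < 0 ⇒ local maximum; f''(3/2) = 15/2 > 0 ⇒ local minimum.
The local minimum is f(3/2) = -81/16.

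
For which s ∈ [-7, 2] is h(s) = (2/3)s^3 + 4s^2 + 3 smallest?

Differentiating, h'(s) = 2s^2 + 8s; which vanishes at s = -4 and s = 0.
Evaluating at the critical points and endpoints: h(-7) = -89/3; h(-4) = 73/3; h(0) = 3; h(2) = 73/3.
So the minimum is h(-7) = -89/3.

-7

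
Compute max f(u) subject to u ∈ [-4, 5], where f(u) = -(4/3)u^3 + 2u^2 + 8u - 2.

The derivative is -4u^2 + 4u + 8, which vanishes at u = -1 and u = 2.
Candidates: f(-4) = 250/3, f(-1) = -20/3, f(2) = 34/3, f(5) = -236/3.
So the maximum is f(-4) = 250/3.

250/3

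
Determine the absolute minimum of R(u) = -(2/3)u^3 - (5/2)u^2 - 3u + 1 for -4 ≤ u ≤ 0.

1

R'(u) = -2u^2 - 5u - 3, which vanishes at u = -3/2 and u = -1.
Candidates: R(-4) = 47/3, R(-3/2) = 17/8, R(-1) = 13/6, R(0) = 1.
The minimum over the interval is 1, attained at u = 0.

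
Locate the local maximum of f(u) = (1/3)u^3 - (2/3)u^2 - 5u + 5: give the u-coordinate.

-5/3

Critical points: f'(u) = u^2 - (4/3)u - 5 vanishes at u = -5/3, 3.
f''(u) = 2u - 4/3. f''(-5/3) = -14/3 < 0 ⇒ local maximum; f''(3) = 14/3 > 0 ⇒ local minimum.
The local maximum is f(-5/3) = 805/81.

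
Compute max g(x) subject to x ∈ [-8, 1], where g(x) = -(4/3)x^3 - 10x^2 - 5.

113/3

Differentiating, g'(x) = -4x^2 - 20x; which vanishes at x = -5 and x = 0.
Compare values at every candidate in [-8, 1]: g(-8) = 113/3,  g(-5) = -265/3,  g(0) = -5,  g(1) = -49/3.
The maximum over the interval is 113/3, attained at x = -8.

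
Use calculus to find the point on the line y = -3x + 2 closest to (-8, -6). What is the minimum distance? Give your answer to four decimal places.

10.1193

Minimize D(x)^2 = (x + 8)^2 + (-3x + 8)^2.
d/dx[D^2] = 2(x + 8) + 2·(-3)·(-3x + 8) = 0 ⇒ x = 8/5.
Then y = -14/5 and the distance is √(512/5) ≈ 10.1193.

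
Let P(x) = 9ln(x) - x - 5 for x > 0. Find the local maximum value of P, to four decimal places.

5.7750

P'(x) = 9/x − 1 = 0 gives x = 9.
P''(x) = -9/x², which is negative for x > 0, so this is a local maximum.
P(9) = 9·ln(9) - 9 - 5 ≈ 5.7750.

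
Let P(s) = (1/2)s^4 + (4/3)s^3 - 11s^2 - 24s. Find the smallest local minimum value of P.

Critical points: P'(s) = 2s^3 + 4s^2 - 22s - 24 vanishes at s = -4, -1, 3.
P''(s) = 6s^2 + 8s - 22. P''(-4) = 42 > 0 ⇒ local minimum; P''(-1) = -24 < 0 ⇒ local maximum; P''(3) = 56 > 0 ⇒ local minimum.
So the smallest local minimum value is P(3) = -189/2.

-189/2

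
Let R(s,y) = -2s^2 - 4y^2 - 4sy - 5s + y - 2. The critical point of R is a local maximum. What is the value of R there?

∂R/∂s = -4s - 4y - 5 = 0 and ∂R/∂y = -4s - 8y + 1 = 0, so (s, y) = (-11/4, 3/2).
The Hessian has R_{ss} = -4, R_{yy} = -8, R_{sy} = -4, giving D = 16 > 0 with R_{ss} < 0, so the point is a local maximum.
R(-11/4, 3/2) = 45/8.

45/8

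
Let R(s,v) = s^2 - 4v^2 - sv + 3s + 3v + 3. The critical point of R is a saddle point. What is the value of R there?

33/17

∂R/∂s = 2s - v + 3 = 0 and ∂R/∂v = -s - 8v + 3 = 0, so (s, v) = (-21/17, 9/17).
The Hessian has R_{ss} = 2, R_{vv} = -8, R_{sv} = -1, giving D = -17 < 0, so the point is a saddle point.
R(-21/17, 9/17) = 33/17.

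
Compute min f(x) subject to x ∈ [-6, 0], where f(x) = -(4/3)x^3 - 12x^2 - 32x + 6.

f'(x) = -4x^2 - 24x - 32, which vanishes at x = -4 and x = -2.
Candidates: f(-6) = 54,  f(-4) = 82/3,  f(-2) = 98/3,  f(0) = 6.
So the minimum is f(0) = 6.

6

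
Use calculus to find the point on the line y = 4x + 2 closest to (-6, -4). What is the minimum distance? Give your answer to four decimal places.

Minimize D(x)^2 = (x + 6)^2 + (4x + 6)^2.
d/dx[D^2] = 2(x + 6) + 2·4·(4x + 6) = 0 ⇒ x = -30/17.
Then y = -86/17 and the distance is √(324/17) ≈ 4.3656.

4.3656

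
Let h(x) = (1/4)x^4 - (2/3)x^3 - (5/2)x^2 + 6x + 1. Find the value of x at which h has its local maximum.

Critical points: h'(x) = x^3 - 2x^2 - 5x + 6 vanishes at x = -2, 1, 3.
Since h''(x) = 3x^2 - 4x - 5, we get h''(-2) = 15 > 0 ⇒ local minimum; h''(1) = -6 < 0 ⇒ local maximum; h''(3) = 10 > 0 ⇒ local minimum.
Thus h has its local maximum at x = 1, with value 49/12.

1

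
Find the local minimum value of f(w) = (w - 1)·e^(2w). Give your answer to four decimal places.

f'(w) = 1·e^(2w) + (w - 1)·2·e^(2w) = (2w - 1)·e^(2w). Since e^(2w) > 0, the only critical point is w = 1/2.
f''(1/2) has the same sign as 2 > 0, so this is a local minimum.
f(1/2) = (-1/2)·e^(1) ≈ -1.3591.

-1.3591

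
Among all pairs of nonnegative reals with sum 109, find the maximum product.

11881/4

With x + y = 109, the product is P(x) = x(109 − x).
P'(x) = 109 − 2x = 0 gives x = 109/2; P'' = −2 < 0, so this is the maximum.
P = 109/2·109/2 = 11881/4.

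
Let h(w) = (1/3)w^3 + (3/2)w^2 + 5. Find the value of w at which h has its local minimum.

0

h'(w) = w^2 + 3w = 0 at w = -3, 0.
h''(w) = 2w + 3. h''(-3) = -3 < 0 ⇒ local maximum; h''(0) = 3 > 0 ⇒ local minimum.
The local minimum is h(0) = 5.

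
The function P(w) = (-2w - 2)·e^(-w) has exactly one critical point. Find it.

P'(w) = (-2)·e^(-w) + (-2w - 2)·(-1)·e^(-w) = (2w)·e^(-w). Since e^(-w) > 0, the only critical point is w = 0.
P''(0) has the same sign as 2 > 0, so this is a local minimum.
P(0) = (-2)·e^(0) ≈ -2.0000.

0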